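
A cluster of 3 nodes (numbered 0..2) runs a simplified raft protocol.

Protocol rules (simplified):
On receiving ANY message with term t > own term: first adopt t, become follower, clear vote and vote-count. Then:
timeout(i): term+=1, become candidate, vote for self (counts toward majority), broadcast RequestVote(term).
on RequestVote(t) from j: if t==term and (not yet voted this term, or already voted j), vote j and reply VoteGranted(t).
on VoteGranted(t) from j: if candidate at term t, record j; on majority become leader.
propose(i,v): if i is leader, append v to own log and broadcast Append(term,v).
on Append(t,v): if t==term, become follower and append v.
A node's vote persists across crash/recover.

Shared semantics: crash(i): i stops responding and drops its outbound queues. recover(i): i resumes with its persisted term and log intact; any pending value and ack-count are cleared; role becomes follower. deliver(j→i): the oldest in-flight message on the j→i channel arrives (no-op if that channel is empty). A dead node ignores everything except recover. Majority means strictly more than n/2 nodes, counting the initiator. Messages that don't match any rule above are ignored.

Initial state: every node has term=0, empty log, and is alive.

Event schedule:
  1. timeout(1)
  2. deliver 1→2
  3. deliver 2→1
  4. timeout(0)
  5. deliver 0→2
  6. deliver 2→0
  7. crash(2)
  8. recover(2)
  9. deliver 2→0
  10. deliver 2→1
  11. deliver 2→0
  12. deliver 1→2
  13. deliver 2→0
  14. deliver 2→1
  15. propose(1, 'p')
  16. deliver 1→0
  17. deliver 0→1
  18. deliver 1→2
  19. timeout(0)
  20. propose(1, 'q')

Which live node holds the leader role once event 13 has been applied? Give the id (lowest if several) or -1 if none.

[1] timeout(1) → N1(cand t1 [-])
[2] deliver 1→2 → N2(foll t1 [-])
[3] deliver 2→1 → N1(lead t1 [-])
[4] timeout(0) → N0(cand t1 [-])
[5] deliver 0→2 → ∅
[6] deliver 2→0 → ∅
[7] crash(2) → N2(✗foll t1 [-])
[8] recover(2) → N2(foll t1 [-])
[9] deliver 2→0 → ∅
[10] deliver 2→1 → ∅
[11] deliver 2→0 → ∅
[12] deliver 1→2 → ∅
[13] deliver 2→0 → ∅

1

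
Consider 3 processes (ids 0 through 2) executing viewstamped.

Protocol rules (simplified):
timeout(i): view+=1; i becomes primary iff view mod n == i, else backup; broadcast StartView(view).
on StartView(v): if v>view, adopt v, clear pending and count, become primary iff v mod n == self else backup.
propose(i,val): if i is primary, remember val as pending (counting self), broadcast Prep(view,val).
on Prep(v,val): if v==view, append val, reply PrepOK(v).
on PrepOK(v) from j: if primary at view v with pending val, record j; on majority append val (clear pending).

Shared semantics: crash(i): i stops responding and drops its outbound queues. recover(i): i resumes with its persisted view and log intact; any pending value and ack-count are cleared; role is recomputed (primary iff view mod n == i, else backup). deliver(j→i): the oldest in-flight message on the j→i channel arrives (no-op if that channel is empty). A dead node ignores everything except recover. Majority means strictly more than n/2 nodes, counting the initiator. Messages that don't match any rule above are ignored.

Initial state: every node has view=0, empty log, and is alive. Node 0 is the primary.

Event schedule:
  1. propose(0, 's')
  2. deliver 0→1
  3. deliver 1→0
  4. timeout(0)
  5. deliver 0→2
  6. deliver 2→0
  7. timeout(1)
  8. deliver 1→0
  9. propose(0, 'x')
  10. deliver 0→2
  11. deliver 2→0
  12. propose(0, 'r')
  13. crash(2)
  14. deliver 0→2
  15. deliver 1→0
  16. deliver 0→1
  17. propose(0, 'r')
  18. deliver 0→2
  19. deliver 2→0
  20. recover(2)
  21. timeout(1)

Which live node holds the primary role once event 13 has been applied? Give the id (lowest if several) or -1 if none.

1. propose(0,'s'):  nop
2. deliver 0→1:  <1:back v0 s>
3. deliver 1→0:  <0:prim v0 s>
4. timeout(0):  <0:back v1 s>
5. deliver 0→2:  <2:back v0 s>
6. deliver 2→0:  nop
7. timeout(1):  <1:prim v1 s>
8. deliver 1→0:  nop
9. propose(0,'x'):  nop
10. deliver 0→2:  <2:back v1 s>
11. deliver 2→0:  nop
12. propose(0,'r'):  nop
13. crash(2):  <2:✗back v1 s>

1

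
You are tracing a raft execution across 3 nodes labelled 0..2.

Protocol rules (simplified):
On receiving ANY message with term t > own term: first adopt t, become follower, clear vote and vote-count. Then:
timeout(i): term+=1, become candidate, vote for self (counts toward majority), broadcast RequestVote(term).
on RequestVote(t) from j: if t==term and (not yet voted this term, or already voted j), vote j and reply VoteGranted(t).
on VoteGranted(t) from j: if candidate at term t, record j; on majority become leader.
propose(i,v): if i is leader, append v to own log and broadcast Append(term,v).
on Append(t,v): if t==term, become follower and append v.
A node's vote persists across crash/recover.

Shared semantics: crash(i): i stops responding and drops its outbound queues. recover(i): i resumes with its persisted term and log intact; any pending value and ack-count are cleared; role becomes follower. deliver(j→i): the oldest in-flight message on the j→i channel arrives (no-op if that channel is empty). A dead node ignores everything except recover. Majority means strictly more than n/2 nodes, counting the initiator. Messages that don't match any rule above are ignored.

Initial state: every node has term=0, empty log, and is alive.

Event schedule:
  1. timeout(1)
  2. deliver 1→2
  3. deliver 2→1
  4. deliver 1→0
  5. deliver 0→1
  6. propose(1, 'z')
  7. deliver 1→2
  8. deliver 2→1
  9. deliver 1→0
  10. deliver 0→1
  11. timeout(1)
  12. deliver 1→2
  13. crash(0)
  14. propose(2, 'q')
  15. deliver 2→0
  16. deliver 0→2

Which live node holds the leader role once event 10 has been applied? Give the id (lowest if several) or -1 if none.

[1] timeout(1) → N1(cand t1 [-])
[2] deliver 1→2 → N2(foll t1 [-])
[3] deliver 2→1 → N1(lead t1 [-])
[4] deliver 1→0 → N0(foll t1 [-])
[5] deliver 0→1 → ∅
[6] propose(1,'z') → N1(lead t1 [z])
[7] deliver 1→2 → N2(foll t1 [z])
[8] deliver 2→1 → ∅
[9] deliver 1→0 → N0(foll t1 [z])
[10] deliver 0→1 → ∅

1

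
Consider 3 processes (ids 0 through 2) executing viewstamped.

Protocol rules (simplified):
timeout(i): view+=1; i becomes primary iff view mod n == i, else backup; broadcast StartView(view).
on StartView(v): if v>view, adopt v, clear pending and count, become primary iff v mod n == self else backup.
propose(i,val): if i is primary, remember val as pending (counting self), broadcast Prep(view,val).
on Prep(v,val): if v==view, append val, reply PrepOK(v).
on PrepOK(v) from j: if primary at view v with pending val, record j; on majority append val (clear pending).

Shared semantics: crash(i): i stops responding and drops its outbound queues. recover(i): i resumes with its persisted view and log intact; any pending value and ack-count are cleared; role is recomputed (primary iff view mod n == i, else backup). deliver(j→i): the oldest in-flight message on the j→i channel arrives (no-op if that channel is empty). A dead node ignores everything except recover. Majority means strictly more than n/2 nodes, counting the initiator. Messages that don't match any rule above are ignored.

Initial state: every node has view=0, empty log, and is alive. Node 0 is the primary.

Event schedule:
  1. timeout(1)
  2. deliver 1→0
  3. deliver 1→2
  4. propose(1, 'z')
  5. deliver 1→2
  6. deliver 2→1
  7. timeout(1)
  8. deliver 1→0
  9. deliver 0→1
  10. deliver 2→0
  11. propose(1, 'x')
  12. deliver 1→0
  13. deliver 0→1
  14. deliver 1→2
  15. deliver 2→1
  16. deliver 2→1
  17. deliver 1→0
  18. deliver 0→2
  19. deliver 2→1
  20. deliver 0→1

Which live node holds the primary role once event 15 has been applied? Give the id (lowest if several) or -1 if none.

2

e1 timeout(1): 1[prim,v=1,-]
e2 deliver 1→0: 0[back,v=1,-]
e3 deliver 1→2: 2[back,v=1,-]
e4 propose(1,'z'): ·
e5 deliver 1→2: 2[back,v=1,z]
e6 deliver 2→1: 1[prim,v=1,z]
e7 timeout(1): 1[back,v=2,z]
e8 deliver 1→0: 0[back,v=1,z]
e9 deliver 0→1: ·
e10 deliver 2→0: ·
e11 propose(1,'x'): ·
e12 deliver 1→0: 0[back,v=2,z]
e13 deliver 0→1: ·
e14 deliver 1→2: 2[prim,v=2,z]
e15 deliver 2→1: ·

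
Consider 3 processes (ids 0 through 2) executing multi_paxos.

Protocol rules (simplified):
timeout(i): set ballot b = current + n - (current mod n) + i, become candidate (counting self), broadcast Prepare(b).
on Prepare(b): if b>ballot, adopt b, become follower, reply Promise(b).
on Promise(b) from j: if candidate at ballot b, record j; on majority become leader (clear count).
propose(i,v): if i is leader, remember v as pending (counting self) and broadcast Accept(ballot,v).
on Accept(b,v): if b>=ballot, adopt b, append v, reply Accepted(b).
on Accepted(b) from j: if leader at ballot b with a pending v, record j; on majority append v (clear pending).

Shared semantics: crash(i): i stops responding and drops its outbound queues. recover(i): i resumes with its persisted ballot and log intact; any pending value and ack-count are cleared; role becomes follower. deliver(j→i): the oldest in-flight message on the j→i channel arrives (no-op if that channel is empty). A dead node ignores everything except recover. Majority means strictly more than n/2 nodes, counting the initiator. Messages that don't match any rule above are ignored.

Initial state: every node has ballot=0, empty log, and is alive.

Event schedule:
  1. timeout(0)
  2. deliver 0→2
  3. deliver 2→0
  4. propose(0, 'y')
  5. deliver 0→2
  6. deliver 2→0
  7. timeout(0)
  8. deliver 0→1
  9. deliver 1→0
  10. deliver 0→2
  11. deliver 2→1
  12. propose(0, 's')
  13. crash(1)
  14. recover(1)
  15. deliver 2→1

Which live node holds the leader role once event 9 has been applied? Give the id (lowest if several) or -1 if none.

-1

after 1 — timeout(0): n0:cand/b3/[-]
after 2 — deliver 0→2: n2:foll/b3/[-]
after 3 — deliver 2→0: n0:lead/b3/[-]
after 4 — propose(0,'y'): ·
after 5 — deliver 0→2: n2:foll/b3/[y]
after 6 — deliver 2→0: n0:lead/b3/[y]
after 7 — timeout(0): n0:cand/b6/[y]
after 8 — deliver 0→1: n1:foll/b3/[-]
after 9 — deliver 1→0: ·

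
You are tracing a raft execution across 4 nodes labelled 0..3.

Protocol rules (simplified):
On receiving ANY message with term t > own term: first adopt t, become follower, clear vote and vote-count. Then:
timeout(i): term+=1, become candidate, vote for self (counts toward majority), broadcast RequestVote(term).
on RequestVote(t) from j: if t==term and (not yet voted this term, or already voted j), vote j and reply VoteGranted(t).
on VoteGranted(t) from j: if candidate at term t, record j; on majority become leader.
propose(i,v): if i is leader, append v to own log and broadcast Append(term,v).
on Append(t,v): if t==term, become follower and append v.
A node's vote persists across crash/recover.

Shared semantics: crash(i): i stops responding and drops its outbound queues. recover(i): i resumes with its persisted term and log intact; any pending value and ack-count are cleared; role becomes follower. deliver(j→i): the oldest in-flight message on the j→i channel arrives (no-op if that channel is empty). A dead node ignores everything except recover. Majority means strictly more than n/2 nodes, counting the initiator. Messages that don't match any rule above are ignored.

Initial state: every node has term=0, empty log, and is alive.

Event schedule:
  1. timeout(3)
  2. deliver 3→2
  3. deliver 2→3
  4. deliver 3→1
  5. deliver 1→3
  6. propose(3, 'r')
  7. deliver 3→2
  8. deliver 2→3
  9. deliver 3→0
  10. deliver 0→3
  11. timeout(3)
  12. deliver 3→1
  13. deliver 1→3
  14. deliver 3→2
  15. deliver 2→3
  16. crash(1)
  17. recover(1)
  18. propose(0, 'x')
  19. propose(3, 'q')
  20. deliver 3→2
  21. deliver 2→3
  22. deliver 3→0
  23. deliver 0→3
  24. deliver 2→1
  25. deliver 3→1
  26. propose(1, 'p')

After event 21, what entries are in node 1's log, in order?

r

e1 timeout(3): 3[cand,t=1,-]
e2 deliver 3→2: 2[foll,t=1,-]
e3 deliver 2→3: ·
e4 deliver 3→1: 1[foll,t=1,-]
e5 deliver 1→3: 3[lead,t=1,-]
e6 propose(3,'r'): 3[lead,t=1,r]
e7 deliver 3→2: 2[foll,t=1,r]
e8 deliver 2→3: ·
e9 deliver 3→0: 0[foll,t=1,-]
e10 deliver 0→3: ·
e11 timeout(3): 3[cand,t=2,r]
e12 deliver 3→1: 1[foll,t=1,r]
e13 deliver 1→3: ·
e14 deliver 3→2: 2[foll,t=2,r]
e15 deliver 2→3: ·
e16 crash(1): 1[✗foll,t=1,r]
e17 recover(1): 1[foll,t=1,r]
e18 propose(0,'x'): ·
e19 propose(3,'q'): ·
e20 deliver 3→2: ·
e21 deliver 2→3: ·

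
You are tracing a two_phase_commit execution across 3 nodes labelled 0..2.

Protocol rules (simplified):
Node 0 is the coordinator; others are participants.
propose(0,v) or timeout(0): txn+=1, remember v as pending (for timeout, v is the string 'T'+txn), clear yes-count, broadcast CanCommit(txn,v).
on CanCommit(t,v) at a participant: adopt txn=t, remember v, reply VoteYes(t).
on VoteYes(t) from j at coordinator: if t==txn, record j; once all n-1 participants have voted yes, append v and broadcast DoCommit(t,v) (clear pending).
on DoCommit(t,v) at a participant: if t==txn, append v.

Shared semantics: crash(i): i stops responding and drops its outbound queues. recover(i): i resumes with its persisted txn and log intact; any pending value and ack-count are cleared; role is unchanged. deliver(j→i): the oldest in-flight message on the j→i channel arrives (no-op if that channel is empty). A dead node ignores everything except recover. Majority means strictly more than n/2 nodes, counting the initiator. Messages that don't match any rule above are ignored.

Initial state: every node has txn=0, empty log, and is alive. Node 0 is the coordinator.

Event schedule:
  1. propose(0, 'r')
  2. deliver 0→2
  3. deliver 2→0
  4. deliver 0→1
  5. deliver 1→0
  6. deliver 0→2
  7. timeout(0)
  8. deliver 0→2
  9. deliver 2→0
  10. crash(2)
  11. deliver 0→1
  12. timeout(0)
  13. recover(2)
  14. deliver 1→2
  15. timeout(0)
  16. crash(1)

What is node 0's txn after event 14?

after 1 — propose(0,'r'): n0:coor/t1/[-]
after 2 — deliver 0→2: n2:part/t1/[-]
after 3 — deliver 2→0: ·
after 4 — deliver 0→1: n1:part/t1/[-]
after 5 — deliver 1→0: n0:coor/t1/[r]
after 6 — deliver 0→2: n2:part/t1/[r]
after 7 — timeout(0): n0:coor/t2/[r]
after 8 — deliver 0→2: n2:part/t2/[r]
after 9 — deliver 2→0: ·
after 10 — crash(2): n2:✗part/t2/[r]
after 11 — deliver 0→1: n1:part/t1/[r]
after 12 — timeout(0): n0:coor/t3/[r]
after 13 — recover(2): n2:part/t2/[r]
after 14 — deliver 1→2: ·

3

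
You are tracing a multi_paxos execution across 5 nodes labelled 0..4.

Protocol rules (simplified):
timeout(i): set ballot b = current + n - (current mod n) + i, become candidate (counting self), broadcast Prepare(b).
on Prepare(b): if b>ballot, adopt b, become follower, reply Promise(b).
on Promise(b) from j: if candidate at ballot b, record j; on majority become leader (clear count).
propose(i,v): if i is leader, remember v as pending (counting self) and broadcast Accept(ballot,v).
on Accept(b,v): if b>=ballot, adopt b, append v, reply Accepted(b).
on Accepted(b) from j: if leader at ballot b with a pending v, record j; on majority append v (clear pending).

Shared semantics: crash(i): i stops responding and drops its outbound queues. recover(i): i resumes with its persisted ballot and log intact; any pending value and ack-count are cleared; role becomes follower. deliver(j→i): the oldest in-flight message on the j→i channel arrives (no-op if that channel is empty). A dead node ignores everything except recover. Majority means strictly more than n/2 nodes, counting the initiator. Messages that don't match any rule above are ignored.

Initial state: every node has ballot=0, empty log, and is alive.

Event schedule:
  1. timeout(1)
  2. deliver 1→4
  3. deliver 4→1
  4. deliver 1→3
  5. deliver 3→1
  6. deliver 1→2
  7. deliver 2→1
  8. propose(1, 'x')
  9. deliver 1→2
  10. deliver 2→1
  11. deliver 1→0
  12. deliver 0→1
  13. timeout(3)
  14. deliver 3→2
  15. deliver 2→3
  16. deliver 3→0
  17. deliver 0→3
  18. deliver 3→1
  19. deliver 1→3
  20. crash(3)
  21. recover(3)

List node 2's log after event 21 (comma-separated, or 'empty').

after 1 — timeout(1): n1:cand/b6/[-]
after 2 — deliver 1→4: n4:foll/b6/[-]
after 3 — deliver 4→1: ·
after 4 — deliver 1→3: n3:foll/b6/[-]
after 5 — deliver 3→1: n1:lead/b6/[-]
after 6 — deliver 1→2: n2:foll/b6/[-]
after 7 — deliver 2→1: ·
after 8 — propose(1,'x'): ·
after 9 — deliver 1→2: n2:foll/b6/[x]
after 10 — deliver 2→1: ·
after 11 — deliver 1→0: n0:foll/b6/[-]
after 12 — deliver 0→1: ·
after 13 — timeout(3): n3:cand/b13/[-]
after 14 — deliver 3→2: n2:foll/b13/[x]
after 15 — deliver 2→3: ·
after 16 — deliver 3→0: n0:foll/b13/[-]
after 17 — deliver 0→3: n3:lead/b13/[-]
after 18 — deliver 3→1: n1:foll/b13/[-]
after 19 — deliver 1→3: ·
after 20 — crash(3): n3:✗lead/b13/[-]
after 21 — recover(3): n3:foll/b13/[-]

x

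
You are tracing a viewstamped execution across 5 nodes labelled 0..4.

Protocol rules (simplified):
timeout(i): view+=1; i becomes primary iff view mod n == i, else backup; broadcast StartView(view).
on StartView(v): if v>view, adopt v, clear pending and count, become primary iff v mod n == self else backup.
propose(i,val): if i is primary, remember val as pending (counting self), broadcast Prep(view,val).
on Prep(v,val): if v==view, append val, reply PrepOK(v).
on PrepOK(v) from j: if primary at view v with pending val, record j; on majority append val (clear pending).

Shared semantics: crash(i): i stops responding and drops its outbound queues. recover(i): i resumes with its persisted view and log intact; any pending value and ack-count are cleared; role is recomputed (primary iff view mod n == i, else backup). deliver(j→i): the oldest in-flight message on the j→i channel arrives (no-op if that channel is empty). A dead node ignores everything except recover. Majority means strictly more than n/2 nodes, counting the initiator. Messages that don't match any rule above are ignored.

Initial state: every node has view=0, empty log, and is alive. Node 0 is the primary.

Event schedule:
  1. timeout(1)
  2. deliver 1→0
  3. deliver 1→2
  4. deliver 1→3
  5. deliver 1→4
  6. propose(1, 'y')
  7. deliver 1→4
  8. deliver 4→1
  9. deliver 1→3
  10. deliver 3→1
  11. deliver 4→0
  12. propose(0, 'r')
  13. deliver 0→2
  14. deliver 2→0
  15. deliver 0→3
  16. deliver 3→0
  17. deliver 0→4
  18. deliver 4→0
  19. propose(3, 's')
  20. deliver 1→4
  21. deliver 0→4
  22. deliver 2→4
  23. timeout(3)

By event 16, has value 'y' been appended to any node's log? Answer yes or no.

yes

after 1 — timeout(1): n1:prim/v1/[-]
after 2 — deliver 1→0: n0:back/v1/[-]
after 3 — deliver 1→2: n2:back/v1/[-]
after 4 — deliver 1→3: n3:back/v1/[-]
after 5 — deliver 1→4: n4:back/v1/[-]
after 6 — propose(1,'y'): ·
after 7 — deliver 1→4: n4:back/v1/[y]
after 8 — deliver 4→1: ·
after 9 — deliver 1→3: n3:back/v1/[y]
after 10 — deliver 3→1: n1:prim/v1/[y]
after 11 — deliver 4→0: ·
after 12 — propose(0,'r'): ·
after 13 — deliver 0→2: ·
after 14 — deliver 2→0: ·
after 15 — deliver 0→3: ·
after 16 — deliver 3→0: ·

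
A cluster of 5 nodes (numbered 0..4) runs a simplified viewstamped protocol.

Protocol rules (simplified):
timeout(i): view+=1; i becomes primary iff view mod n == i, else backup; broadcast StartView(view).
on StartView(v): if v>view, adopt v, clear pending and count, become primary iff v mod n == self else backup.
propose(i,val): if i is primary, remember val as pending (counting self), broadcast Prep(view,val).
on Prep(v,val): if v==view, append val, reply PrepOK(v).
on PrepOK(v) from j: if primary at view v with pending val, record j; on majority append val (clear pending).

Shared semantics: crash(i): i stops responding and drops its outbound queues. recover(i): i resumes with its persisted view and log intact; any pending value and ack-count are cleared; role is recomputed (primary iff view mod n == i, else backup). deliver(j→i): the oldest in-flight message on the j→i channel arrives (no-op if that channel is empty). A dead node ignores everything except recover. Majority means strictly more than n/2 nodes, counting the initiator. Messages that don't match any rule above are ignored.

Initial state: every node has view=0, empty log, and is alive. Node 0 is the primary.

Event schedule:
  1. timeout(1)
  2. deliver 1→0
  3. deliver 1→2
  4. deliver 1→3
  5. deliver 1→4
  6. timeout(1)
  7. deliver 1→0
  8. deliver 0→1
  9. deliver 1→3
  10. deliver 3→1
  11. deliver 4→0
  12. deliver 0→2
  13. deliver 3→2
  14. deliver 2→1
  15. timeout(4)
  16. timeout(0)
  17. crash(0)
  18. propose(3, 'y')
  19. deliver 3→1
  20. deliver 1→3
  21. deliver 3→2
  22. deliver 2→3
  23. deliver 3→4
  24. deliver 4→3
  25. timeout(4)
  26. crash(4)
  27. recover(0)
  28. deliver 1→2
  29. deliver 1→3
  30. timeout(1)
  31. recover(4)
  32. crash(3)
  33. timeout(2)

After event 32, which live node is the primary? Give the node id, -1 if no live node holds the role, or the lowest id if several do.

e1 timeout(1): 1[prim,v=1,-]
e2 deliver 1→0: 0[back,v=1,-]
e3 deliver 1→2: 2[back,v=1,-]
e4 deliver 1→3: 3[back,v=1,-]
e5 deliver 1→4: 4[back,v=1,-]
e6 timeout(1): 1[back,v=2,-]
e7 deliver 1→0: 0[back,v=2,-]
e8 deliver 0→1: ·
e9 deliver 1→3: 3[back,v=2,-]
e10 deliver 3→1: ·
e11 deliver 4→0: ·
e12 deliver 0→2: ·
e13 deliver 3→2: ·
e14 deliver 2→1: ·
e15 timeout(4): 4[back,v=2,-]
e16 timeout(0): 0[back,v=3,-]
e17 crash(0): 0[✗back,v=3,-]
e18 propose(3,'y'): ·
e19 deliver 3→1: ·
e20 deliver 1→3: ·
e21 deliver 3→2: ·
e22 deliver 2→3: ·
e23 deliver 3→4: ·
e24 deliver 4→3: ·
e25 timeout(4): 4[back,v=3,-]
e26 crash(4): 4[✗back,v=3,-]
e27 recover(0): 0[back,v=3,-]
e28 deliver 1→2: 2[prim,v=2,-]
e29 deliver 1→3: ·
e30 timeout(1): 1[back,v=3,-]
e31 recover(4): 4[back,v=3,-]
e32 crash(3): 3[✗back,v=2,-]

2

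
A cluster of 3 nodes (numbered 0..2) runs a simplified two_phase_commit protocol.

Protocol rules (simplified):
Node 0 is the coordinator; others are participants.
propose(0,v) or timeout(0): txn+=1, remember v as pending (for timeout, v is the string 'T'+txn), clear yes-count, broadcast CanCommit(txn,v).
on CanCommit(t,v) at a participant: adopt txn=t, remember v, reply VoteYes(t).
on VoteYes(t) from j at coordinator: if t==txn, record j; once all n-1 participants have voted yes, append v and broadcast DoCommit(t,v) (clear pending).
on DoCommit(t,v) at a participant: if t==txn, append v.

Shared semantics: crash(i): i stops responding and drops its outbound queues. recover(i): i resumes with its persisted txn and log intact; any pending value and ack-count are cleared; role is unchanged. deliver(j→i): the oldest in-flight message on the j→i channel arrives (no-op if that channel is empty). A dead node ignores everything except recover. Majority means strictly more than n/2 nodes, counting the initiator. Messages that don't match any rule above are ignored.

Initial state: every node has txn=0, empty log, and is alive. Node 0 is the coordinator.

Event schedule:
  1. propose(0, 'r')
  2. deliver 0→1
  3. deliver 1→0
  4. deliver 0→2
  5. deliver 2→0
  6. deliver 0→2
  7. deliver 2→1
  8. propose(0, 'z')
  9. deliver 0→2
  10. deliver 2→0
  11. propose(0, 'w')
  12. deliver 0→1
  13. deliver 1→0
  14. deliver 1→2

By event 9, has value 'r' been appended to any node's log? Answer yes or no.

yes

[1] propose(0,'r') → N0(coor t1 [-])
[2] deliver 0→1 → N1(part t1 [-])
[3] deliver 1→0 → ∅
[4] deliver 0→2 → N2(part t1 [-])
[5] deliver 2→0 → N0(coor t1 [r])
[6] deliver 0→2 → N2(part t1 [r])
[7] deliver 2→1 → ∅
[8] propose(0,'z') → N0(coor t2 [r])
[9] deliver 0→2 → N2(part t2 [r])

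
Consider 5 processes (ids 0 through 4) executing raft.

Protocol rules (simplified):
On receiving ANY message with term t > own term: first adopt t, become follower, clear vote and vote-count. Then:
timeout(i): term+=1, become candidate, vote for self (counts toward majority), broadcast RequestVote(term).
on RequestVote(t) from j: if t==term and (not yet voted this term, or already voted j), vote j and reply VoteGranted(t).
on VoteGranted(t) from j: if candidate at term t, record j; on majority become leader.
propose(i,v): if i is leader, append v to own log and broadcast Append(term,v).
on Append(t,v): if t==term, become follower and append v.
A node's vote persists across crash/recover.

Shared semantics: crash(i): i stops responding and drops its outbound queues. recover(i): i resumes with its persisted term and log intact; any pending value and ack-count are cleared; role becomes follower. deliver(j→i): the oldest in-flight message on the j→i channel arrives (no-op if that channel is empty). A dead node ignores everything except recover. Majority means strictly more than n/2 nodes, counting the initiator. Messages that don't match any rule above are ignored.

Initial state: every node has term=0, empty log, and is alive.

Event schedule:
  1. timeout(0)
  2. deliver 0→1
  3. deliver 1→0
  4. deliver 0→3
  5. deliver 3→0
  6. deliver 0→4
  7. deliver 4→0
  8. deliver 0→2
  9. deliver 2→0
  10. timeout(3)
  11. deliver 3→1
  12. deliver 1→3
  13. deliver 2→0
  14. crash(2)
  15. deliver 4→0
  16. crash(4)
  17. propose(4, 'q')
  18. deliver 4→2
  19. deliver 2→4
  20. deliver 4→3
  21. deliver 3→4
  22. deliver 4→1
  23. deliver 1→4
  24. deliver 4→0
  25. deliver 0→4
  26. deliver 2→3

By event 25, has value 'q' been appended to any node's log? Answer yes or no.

no

1. timeout(0):  <0:cand t1 ->
2. deliver 0→1:  <1:foll t1 ->
3. deliver 1→0:  nop
4. deliver 0→3:  <3:foll t1 ->
5. deliver 3→0:  <0:lead t1 ->
6. deliver 0→4:  <4:foll t1 ->
7. deliver 4→0:  nop
8. deliver 0→2:  <2:foll t1 ->
9. deliver 2→0:  nop
10. timeout(3):  <3:cand t2 ->
11. deliver 3→1:  <1:foll t2 ->
12. deliver 1→3:  nop
13. deliver 2→0:  nop
14. crash(2):  <2:✗foll t1 ->
15. deliver 4→0:  nop
16. crash(4):  <4:✗foll t1 ->
17. propose(4,'q'):  nop
18. deliver 4→2:  nop
19. deliver 2→4:  nop
20. deliver 4→3:  nop
21. deliver 3→4:  nop
22. deliver 4→1:  nop
23. deliver 1→4:  nop
24. deliver 4→0:  nop
25. deliver 0→4:  nop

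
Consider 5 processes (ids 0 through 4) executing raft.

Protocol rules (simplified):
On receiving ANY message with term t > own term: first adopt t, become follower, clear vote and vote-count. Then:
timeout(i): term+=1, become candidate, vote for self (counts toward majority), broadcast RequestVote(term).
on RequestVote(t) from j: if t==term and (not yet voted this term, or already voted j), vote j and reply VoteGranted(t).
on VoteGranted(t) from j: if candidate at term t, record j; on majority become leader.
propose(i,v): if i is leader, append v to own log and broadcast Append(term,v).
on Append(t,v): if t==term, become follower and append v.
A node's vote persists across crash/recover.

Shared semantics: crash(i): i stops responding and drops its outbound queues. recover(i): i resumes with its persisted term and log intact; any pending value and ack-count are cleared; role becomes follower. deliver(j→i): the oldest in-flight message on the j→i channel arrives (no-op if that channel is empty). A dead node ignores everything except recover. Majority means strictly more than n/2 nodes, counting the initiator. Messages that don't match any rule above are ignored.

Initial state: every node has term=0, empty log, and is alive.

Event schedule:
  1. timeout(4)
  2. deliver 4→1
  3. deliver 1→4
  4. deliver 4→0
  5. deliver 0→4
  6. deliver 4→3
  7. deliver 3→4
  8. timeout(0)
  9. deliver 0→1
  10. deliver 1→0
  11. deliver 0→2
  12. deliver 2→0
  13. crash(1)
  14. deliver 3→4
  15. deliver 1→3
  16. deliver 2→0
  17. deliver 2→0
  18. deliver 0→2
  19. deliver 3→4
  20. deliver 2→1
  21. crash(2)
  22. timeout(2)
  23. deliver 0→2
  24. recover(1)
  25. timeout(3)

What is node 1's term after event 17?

2

after 1 — timeout(4): n4:cand/t1/[-]
after 2 — deliver 4→1: n1:foll/t1/[-]
after 3 — deliver 1→4: ·
after 4 — deliver 4→0: n0:foll/t1/[-]
after 5 — deliver 0→4: n4:lead/t1/[-]
after 6 — deliver 4→3: n3:foll/t1/[-]
after 7 — deliver 3→4: ·
after 8 — timeout(0): n0:cand/t2/[-]
after 9 — deliver 0→1: n1:foll/t2/[-]
after 10 — deliver 1→0: ·
after 11 — deliver 0→2: n2:foll/t2/[-]
after 12 — deliver 2→0: n0:lead/t2/[-]
after 13 — crash(1): n1:✗foll/t2/[-]
after 14 — deliver 3→4: ·
after 15 — deliver 1→3: ·
after 16 — deliver 2→0: ·
after 17 — deliver 2→0: ·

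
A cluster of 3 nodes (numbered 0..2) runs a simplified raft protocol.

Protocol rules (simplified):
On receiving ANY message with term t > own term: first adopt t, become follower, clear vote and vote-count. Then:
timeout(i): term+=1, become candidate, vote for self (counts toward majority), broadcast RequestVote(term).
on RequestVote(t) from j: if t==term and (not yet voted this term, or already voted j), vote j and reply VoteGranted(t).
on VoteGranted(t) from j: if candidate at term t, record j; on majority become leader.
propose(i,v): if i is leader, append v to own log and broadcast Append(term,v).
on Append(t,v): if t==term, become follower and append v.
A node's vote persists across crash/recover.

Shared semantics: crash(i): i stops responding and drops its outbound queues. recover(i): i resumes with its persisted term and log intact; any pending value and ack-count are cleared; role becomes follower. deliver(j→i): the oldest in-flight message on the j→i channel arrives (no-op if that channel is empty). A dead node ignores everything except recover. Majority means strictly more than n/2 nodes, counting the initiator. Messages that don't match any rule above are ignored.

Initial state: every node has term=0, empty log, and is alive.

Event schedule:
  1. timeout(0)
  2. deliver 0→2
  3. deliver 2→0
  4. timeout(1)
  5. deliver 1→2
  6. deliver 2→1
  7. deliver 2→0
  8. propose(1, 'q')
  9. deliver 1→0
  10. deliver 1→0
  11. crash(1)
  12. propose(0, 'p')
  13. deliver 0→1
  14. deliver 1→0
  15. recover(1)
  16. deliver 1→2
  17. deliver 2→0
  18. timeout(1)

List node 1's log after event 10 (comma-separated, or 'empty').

after 1 — timeout(0): n0:cand/t1/[-]
after 2 — deliver 0→2: n2:foll/t1/[-]
after 3 — deliver 2→0: n0:lead/t1/[-]
after 4 — timeout(1): n1:cand/t1/[-]
after 5 — deliver 1→2: ·
after 6 — deliver 2→1: ·
after 7 — deliver 2→0: ·
after 8 — propose(1,'q'): ·
after 9 — deliver 1→0: ·
after 10 — deliver 1→0: ·

empty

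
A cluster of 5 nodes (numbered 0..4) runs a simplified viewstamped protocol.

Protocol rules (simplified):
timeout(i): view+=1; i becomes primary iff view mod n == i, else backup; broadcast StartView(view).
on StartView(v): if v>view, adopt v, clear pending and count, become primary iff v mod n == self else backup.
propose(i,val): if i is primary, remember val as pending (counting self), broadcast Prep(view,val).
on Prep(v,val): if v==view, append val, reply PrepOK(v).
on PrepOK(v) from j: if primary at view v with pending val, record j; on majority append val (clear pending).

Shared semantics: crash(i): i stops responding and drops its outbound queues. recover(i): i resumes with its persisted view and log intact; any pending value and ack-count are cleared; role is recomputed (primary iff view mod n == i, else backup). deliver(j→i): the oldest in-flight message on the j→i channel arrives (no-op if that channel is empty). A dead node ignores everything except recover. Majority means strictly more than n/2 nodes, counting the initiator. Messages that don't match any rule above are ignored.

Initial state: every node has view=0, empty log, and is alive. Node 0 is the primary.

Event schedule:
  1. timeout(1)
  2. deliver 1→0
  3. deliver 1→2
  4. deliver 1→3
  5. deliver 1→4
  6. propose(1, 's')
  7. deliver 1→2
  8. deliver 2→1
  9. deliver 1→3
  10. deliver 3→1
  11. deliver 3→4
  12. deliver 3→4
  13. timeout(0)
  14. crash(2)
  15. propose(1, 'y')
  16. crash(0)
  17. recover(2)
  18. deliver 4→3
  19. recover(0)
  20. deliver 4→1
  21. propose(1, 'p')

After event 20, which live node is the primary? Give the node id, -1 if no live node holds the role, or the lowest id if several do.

1. timeout(1):  <1:prim v1 ->
2. deliver 1→0:  <0:back v1 ->
3. deliver 1→2:  <2:back v1 ->
4. deliver 1→3:  <3:back v1 ->
5. deliver 1→4:  <4:back v1 ->
6. propose(1,'s'):  nop
7. deliver 1→2:  <2:back v1 s>
8. deliver 2→1:  nop
9. deliver 1→3:  <3:back v1 s>
10. deliver 3→1:  <1:prim v1 s>
11. deliver 3→4:  nop
12. deliver 3→4:  nop
13. timeout(0):  <0:back v2 ->
14. crash(2):  <2:✗back v1 s>
15. propose(1,'y'):  nop
16. crash(0):  <0:✗back v2 ->
17. recover(2):  <2:back v1 s>
18. deliver 4→3:  nop
19. recover(0):  <0:back v2 ->
20. deliver 4→1:  nop

1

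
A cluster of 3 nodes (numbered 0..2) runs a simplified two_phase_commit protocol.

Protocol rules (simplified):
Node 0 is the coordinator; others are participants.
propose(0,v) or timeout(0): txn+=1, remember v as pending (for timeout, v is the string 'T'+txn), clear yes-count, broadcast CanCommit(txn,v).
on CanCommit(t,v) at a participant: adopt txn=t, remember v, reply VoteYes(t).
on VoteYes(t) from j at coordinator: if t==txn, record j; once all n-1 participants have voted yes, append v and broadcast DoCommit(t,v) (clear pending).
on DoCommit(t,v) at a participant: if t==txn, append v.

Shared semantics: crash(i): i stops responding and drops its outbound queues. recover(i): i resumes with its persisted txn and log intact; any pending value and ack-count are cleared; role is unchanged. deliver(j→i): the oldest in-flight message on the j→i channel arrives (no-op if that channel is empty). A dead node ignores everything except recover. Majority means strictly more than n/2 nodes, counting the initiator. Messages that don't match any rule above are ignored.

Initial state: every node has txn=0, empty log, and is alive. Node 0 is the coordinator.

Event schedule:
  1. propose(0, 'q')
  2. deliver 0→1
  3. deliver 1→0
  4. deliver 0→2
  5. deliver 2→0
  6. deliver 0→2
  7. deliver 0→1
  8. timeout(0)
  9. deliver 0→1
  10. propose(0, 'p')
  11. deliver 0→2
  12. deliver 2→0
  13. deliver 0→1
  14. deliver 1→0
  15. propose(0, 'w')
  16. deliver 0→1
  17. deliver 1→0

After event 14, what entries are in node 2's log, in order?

q

step 1 propose(0,'q'): 0={coor,t=1,log=-}
step 2 deliver 0→1: 1={part,t=1,log=-}
step 3 deliver 1→0: —
step 4 deliver 0→2: 2={part,t=1,log=-}
step 5 deliver 2→0: 0={coor,t=1,log=q}
step 6 deliver 0→2: 2={part,t=1,log=q}
step 7 deliver 0→1: 1={part,t=1,log=q}
step 8 timeout(0): 0={coor,t=2,log=q}
step 9 deliver 0→1: 1={part,t=2,log=q}
step 10 propose(0,'p'): 0={coor,t=3,log=q}
step 11 deliver 0→2: 2={part,t=2,log=q}
step 12 deliver 2→0: —
step 13 deliver 0→1: 1={part,t=3,log=q}
step 14 deliver 1→0: —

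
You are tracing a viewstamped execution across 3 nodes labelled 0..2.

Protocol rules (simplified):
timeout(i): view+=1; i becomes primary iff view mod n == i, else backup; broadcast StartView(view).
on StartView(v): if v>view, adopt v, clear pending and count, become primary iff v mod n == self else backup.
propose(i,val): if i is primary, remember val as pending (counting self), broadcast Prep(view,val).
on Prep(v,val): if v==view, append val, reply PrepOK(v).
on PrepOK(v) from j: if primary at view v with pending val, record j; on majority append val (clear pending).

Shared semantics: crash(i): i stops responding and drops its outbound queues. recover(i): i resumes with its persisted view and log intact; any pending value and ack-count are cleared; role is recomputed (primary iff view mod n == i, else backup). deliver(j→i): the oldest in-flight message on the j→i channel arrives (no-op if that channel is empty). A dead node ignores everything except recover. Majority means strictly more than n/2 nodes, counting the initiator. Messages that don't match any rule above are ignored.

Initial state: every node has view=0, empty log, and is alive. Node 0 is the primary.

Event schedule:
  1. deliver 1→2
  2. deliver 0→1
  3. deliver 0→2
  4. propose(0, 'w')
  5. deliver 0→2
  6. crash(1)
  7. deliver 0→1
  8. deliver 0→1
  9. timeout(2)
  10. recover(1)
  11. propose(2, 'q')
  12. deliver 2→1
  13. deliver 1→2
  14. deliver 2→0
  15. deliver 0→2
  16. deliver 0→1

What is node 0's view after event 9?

0

1. deliver 1→2:  nop
2. deliver 0→1:  nop
3. deliver 0→2:  nop
4. propose(0,'w'):  nop
5. deliver 0→2:  <2:back v0 w>
6. crash(1):  <1:✗back v0 ->
7. deliver 0→1:  nop
8. deliver 0→1:  nop
9. timeout(2):  <2:back v1 w>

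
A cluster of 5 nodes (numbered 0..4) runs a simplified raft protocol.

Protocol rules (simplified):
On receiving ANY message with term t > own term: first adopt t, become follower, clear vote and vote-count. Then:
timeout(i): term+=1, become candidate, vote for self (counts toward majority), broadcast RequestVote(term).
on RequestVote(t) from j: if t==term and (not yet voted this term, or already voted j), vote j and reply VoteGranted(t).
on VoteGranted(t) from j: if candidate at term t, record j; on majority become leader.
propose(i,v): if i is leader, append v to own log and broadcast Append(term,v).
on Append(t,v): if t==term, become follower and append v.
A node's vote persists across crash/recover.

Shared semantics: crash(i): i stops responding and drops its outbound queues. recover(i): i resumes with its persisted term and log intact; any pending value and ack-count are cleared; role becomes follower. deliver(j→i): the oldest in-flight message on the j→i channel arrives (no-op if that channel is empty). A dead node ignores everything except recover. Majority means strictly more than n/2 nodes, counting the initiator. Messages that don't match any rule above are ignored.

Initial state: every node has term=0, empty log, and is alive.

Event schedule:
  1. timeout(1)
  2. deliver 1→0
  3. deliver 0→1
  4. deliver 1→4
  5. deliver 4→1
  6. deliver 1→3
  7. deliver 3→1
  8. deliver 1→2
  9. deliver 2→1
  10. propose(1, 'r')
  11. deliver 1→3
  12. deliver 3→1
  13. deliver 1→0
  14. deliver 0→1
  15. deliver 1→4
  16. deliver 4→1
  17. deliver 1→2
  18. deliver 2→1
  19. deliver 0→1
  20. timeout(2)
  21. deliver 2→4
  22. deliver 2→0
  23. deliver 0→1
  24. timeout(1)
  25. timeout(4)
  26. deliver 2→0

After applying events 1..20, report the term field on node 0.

[1] timeout(1) → N1(cand t1 [-])
[2] deliver 1→0 → N0(foll t1 [-])
[3] deliver 0→1 → ∅
[4] deliver 1→4 → N4(foll t1 [-])
[5] deliver 4→1 → N1(lead t1 [-])
[6] deliver 1→3 → N3(foll t1 [-])
[7] deliver 3→1 → ∅
[8] deliver 1→2 → N2(foll t1 [-])
[9] deliver 2→1 → ∅
[10] propose(1,'r') → N1(lead t1 [r])
[11] deliver 1→3 → N3(foll t1 [r])
[12] deliver 3→1 → ∅
[13] deliver 1→0 → N0(foll t1 [r])
[14] deliver 0→1 → ∅
[15] deliver 1→4 → N4(foll t1 [r])
[16] deliver 4→1 → ∅
[17] deliver 1→2 → N2(foll t1 [r])
[18] deliver 2→1 → ∅
[19] deliver 0→1 → ∅
[20] timeout(2) → N2(cand t2 [r])

1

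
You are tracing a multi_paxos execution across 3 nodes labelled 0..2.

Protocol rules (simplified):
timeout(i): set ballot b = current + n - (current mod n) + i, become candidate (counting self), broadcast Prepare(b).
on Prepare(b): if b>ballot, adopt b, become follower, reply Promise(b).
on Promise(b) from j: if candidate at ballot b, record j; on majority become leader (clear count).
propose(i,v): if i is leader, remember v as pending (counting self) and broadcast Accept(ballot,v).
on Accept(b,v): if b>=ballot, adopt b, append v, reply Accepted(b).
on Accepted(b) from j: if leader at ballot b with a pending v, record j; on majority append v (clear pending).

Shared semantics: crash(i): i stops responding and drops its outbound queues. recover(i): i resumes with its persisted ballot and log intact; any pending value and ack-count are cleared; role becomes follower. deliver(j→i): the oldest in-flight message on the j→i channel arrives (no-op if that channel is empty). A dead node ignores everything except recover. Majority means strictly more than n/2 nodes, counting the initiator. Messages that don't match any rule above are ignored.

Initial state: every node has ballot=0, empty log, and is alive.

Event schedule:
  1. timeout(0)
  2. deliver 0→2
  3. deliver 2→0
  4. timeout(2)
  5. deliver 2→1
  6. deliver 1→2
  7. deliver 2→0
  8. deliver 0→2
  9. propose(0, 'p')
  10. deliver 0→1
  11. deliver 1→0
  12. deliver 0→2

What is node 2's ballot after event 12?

[1] timeout(0) → N0(cand b3 [-])
[2] deliver 0→2 → N2(foll b3 [-])
[3] deliver 2→0 → N0(lead b3 [-])
[4] timeout(2) → N2(cand b8 [-])
[5] deliver 2→1 → N1(foll b8 [-])
[6] deliver 1→2 → N2(lead b8 [-])
[7] deliver 2→0 → N0(foll b8 [-])
[8] deliver 0→2 → ∅
[9] propose(0,'p') → ∅
[10] deliver 0→1 → ∅
[11] deliver 1→0 → ∅
[12] deliver 0→2 → ∅

8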